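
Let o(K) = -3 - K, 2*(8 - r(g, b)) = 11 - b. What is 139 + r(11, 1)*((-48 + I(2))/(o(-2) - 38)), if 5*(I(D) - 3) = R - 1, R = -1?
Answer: 9262/65 ≈ 142.49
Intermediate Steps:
I(D) = 13/5 (I(D) = 3 + (-1 - 1)/5 = 3 + (⅕)*(-2) = 3 - ⅖ = 13/5)
r(g, b) = 5/2 + b/2 (r(g, b) = 8 - (11 - b)/2 = 8 + (-11/2 + b/2) = 5/2 + b/2)
139 + r(11, 1)*((-48 + I(2))/(o(-2) - 38)) = 139 + (5/2 + (½)*1)*((-48 + 13/5)/((-3 - 1*(-2)) - 38)) = 139 + (5/2 + ½)*(-227/(5*((-3 + 2) - 38))) = 139 + 3*(-227/(5*(-1 - 38))) = 139 + 3*(-227/5/(-39)) = 139 + 3*(-227/5*(-1/39)) = 139 + 3*(227/195) = 139 + 227/65 = 9262/65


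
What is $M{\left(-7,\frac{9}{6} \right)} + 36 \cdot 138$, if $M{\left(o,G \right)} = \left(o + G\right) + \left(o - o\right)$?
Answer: $\frac{9925}{2} \approx 4962.5$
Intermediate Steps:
$M{\left(o,G \right)} = G + o$ ($M{\left(o,G \right)} = \left(G + o\right) + 0 = G + o$)
$M{\left(-7,\frac{9}{6} \right)} + 36 \cdot 138 = \left(\frac{9}{6} - 7\right) + 36 \cdot 138 = \left(9 \cdot \frac{1}{6} - 7\right) + 4968 = \left(\frac{3}{2} - 7\right) + 4968 = - \frac{11}{2} + 4968 = \frac{9925}{2}$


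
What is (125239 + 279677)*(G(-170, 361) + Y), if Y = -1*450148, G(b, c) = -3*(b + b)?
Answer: -181859113248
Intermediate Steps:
G(b, c) = -6*b
Y = -450148
(125239 + 279677)*(G(-170, 361) + Y) = (125239 + 279677)*(-6*(-170) - 450148) = 404916*(1020 - 450148) = 404916*(-449128) = -181859113248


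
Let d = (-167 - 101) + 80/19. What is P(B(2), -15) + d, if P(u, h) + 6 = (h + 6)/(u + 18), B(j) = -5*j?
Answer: -41179/152 ≈ -270.91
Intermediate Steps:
P(u, h) = -6 + (6 + h)/(18 + u) (P(u, h) = -6 + (h + 6)/(u + 18) = -6 + (6 + h)/(18 + u))
d = -5012/19 (d = -268 + 80*(1/19) = -268 + 80/19 = -5012/19 ≈ -263.79)
P(B(2), -15) + d = (-102 - 15 - (-30)*2)/(18 - 5*2) - 5012/19 = (-102 - 15 - 6*(-10))/(18 - 10) - 5012/19 = (-102 - 15 + 60)/8 - 5012/19 = (⅛)*(-57) - 5012/19 = -57/8 - 5012/19 = -41179/152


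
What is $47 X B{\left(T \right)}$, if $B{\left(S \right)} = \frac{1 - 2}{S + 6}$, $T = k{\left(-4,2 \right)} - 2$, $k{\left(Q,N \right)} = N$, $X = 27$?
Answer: $- \frac{423}{2} \approx -211.5$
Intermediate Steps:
$T = 0$ ($T = 2 - 2 = 0$)
$B{\left(S \right)} = - \frac{1}{6 + S}$
$47 X B{\left(T \right)} = 47 \cdot 27 \left(- \frac{1}{6 + 0}\right) = 1269 \left(- \frac{1}{6}\right) = - \frac{423}{2}$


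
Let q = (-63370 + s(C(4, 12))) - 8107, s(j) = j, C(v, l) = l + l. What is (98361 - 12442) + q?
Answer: 14466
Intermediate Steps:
C(v, l) = 2*l
q = -71453 (q = (-63370 + 2*12) - 8107 = (-63370 + 24) - 8107 = -63346 - 8107 = -71453)
(98361 - 12442) + q = (98361 - 12442) - 71453 = 85919 - 71453 = 14466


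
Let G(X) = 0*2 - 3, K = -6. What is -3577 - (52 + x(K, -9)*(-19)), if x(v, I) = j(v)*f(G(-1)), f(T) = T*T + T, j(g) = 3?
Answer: -3287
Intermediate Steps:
G(X) = -3 (G(X) = 0 - 3 = -3)
f(T) = T + T**2 (f(T) = T**2 + T = T + T**2)
x(v, I) = 18 (x(v, I) = 3*(-3*(1 - 3)) = 3*(-3*(-2)) = 3*6 = 18)
-3577 - (52 + x(K, -9)*(-19)) = -3577 - (52 + 18*(-19)) = -3577 - (52 - 342) = -3577 - 1*(-290) = -3577 + 290 = -3287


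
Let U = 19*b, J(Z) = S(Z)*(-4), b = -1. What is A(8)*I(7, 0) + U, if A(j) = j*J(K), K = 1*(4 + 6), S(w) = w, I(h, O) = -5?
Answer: 1581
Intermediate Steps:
K = 10 (K = 1*10 = 10)
J(Z) = -4*Z (J(Z) = Z*(-4) = -4*Z)
A(j) = -40*j (A(j) = j*(-4*10) = j*(-40) = -40*j)
U = -19 (U = 19*(-1) = -19)
A(8)*I(7, 0) + U = -40*8*(-5) - 19 = -320*(-5) - 19 = 1600 - 19 = 1581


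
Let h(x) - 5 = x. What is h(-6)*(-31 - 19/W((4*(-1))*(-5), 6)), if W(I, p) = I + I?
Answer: 1259/40 ≈ 31.475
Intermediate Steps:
W(I, p) = 2*I
h(x) = 5 + x
h(-6)*(-31 - 19/W((4*(-1))*(-5), 6)) = (5 - 6)*(-31 - 19/(2*((4*(-1))*(-5)))) = -(-31 - 19/(2*(-4*(-5)))) = -(-31 - 19/(2*20)) = -(-31 - 19/40) = -1*(-1259/40) = 1259/40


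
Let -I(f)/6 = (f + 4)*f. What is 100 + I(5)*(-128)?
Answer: 34660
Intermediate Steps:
I(f) = -6*f*(4 + f) (I(f) = -6*(f + 4)*f = -6*(4 + f)*f = -6*f*(4 + f))
100 + I(5)*(-128) = 100 - 6*5*(4 + 5)*(-128) = 100 - 6*5*9*(-128) = 100 - 270*(-128) = 100 + 34560 = 34660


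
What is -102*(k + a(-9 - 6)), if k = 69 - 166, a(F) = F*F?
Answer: -13056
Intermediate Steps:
a(F) = F**2
k = -97
-102*(k + a(-9 - 6)) = -102*(-97 + (-9 - 6)**2) = -102*(-97 + (-15)**2) = -102*(-97 + 225) = -102*128 = -13056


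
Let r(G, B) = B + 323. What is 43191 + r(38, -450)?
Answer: 43064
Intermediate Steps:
r(G, B) = 323 + B
43191 + r(38, -450) = 43191 + (323 - 450) = 43191 - 127 = 43064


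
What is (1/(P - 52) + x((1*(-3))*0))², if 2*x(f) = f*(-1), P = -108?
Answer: 1/25600 ≈ 3.9063e-5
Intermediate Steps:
x(f) = -f/2 (x(f) = (f*(-1))/2 = (-f)/2 = -f/2)
(1/(P - 52) + x((1*(-3))*0))² = (1/(-108 - 52) - 1*(-3)*0/2)² = (1/(-160) - (-3)*0/2)² = (-1/160 - ½*0)² = (-1/160 + 0)² = (-1/160)² = 1/25600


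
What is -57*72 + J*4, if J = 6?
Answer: -4080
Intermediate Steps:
-57*72 + J*4 = -57*72 + 6*4 = -4104 + 24 = -4080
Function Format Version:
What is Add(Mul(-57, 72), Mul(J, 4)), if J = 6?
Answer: -4080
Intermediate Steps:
Add(Mul(-57, 72), Mul(J, 4)) = Add(Mul(-57, 72), Mul(6, 4)) = Add(-4104, 24) = -4080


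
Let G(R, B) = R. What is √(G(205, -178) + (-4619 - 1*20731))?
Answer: I*√25145 ≈ 158.57*I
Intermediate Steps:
√(G(205, -178) + (-4619 - 1*20731)) = √(205 + (-4619 - 1*20731)) = √(205 + (-4619 - 20731)) = √(205 - 25350) = √(-25145) = I*√25145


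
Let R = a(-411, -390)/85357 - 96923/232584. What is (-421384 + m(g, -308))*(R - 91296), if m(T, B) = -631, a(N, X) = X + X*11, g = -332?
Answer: 69535754878925140835/1804788408 ≈ 3.8528e+10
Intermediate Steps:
a(N, X) = 12*X (a(N, X) = X + 11*X = 12*X)
R = -9361549631/19852672488 (R = (12*(-390))/85357 - 96923/232584 = -4680*1/85357 - 96923*1/232584 = -4680/85357 - 96923/232584 = -9361549631/19852672488 ≈ -0.47155)
(-421384 + m(g, -308))*(R - 91296) = (-421384 - 631)*(-9361549631/19852672488 - 91296) = -422015*(-1812478949014079/19852672488) = 69535754878925140835/1804788408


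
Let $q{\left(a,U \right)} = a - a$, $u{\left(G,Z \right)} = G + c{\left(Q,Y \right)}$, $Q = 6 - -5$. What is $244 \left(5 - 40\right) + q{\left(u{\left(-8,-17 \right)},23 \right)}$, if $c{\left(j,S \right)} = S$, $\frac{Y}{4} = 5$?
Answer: $-8540$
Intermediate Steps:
$Y = 20$ ($Y = 4 \cdot 5 = 20$)
$Q = 11$ ($Q = 6 + 5 = 11$)
$u{\left(G,Z \right)} = 20 + G$ ($u{\left(G,Z \right)} = G + 20 = 20 + G$)
$q{\left(a,U \right)} = 0$
$244 \left(5 - 40\right) + q{\left(u{\left(-8,-17 \right)},23 \right)} = 244 \left(5 - 40\right) + 0 = 244 \left(-35\right) + 0 = -8540 + 0 = -8540$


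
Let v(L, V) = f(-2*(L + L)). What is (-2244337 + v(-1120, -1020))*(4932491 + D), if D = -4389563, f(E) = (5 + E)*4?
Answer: -1208773270416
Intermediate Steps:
f(E) = 20 + 4*E
v(L, V) = 20 - 16*L (v(L, V) = 20 + 4*(-2*(L + L)) = 20 + 4*(-4*L) = 20 - 16*L)
(-2244337 + v(-1120, -1020))*(4932491 + D) = (-2244337 + (20 - 16*(-1120)))*(4932491 - 4389563) = (-2244337 + (20 + 17920))*542928 = (-2244337 + 17940)*542928 = -2226397*542928 = -1208773270416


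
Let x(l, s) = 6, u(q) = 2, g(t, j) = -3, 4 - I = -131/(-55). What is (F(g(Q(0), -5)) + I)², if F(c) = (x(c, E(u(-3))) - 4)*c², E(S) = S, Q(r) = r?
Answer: 1164241/3025 ≈ 384.87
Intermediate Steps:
I = 89/55 (I = 4 - (-131)/(-55) = 4 - (-131)*(-1)/55 = 4 - 1*131/55 = 4 - 131/55 = 89/55 ≈ 1.6182)
F(c) = 2*c² (F(c) = (6 - 4)*c² = 2*c²)
(F(g(Q(0), -5)) + I)² = (2*(-3)² + 89/55)² = (2*9 + 89/55)² = (18 + 89/55)² = (1079/55)² = 1164241/3025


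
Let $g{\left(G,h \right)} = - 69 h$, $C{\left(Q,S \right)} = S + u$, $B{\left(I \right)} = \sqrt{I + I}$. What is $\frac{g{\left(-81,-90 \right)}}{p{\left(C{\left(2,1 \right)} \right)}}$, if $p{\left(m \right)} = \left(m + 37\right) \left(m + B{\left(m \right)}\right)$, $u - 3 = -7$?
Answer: $- \frac{621}{17} - \frac{207 i \sqrt{6}}{17} \approx -36.529 - 29.826 i$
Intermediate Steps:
$B{\left(I \right)} = \sqrt{2} \sqrt{I}$ ($B{\left(I \right)} = \sqrt{2 I} = \sqrt{2} \sqrt{I}$)
$u = -4$ ($u = 3 - 7 = -4$)
$C{\left(Q,S \right)} = -4 + S$ ($C{\left(Q,S \right)} = S - 4 = -4 + S$)
$p{\left(m \right)} = \left(37 + m\right) \left(m + \sqrt{2} \sqrt{m}\right)$ ($p{\left(m \right)} = \left(m + 37\right) \left(m + \sqrt{2} \sqrt{m}\right) = \left(37 + m\right) \left(m + \sqrt{2} \sqrt{m}\right)$)
$\frac{g{\left(-81,-90 \right)}}{p{\left(C{\left(2,1 \right)} \right)}} = \frac{\left(-69\right) \left(-90\right)}{\left(-4 + 1\right)^{2} + 37 \left(-4 + 1\right) + \sqrt{2} \left(-4 + 1\right)^{\frac{3}{2}} + 37 \sqrt{2} \sqrt{-4 + 1}} = \frac{6210}{\left(-3\right)^{2} + 37 \left(-3\right) + \sqrt{2} \left(-3\right)^{\frac{3}{2}} + 37 \sqrt{2} \sqrt{-3}} = \frac{6210}{9 - 111 + \sqrt{2} \left(- 3 i \sqrt{3}\right) + 37 \sqrt{2} i \sqrt{3}} = \frac{6210}{9 - 111 - 3 i \sqrt{6} + 37 i \sqrt{6}} = \frac{6210}{-102 + 34 i \sqrt{6}}$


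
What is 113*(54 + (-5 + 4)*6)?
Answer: 5424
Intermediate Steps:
113*(54 + (-5 + 4)*6) = 113*(54 - 1*6) = 113*(54 - 6) = 113*48 = 5424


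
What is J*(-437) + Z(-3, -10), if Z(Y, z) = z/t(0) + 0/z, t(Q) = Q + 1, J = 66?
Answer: -28852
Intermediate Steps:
t(Q) = 1 + Q
Z(Y, z) = z (Z(Y, z) = z/(1 + 0) + 0/z = z/1 + 0 = z*1 + 0 = z + 0 = z)
J*(-437) + Z(-3, -10) = 66*(-437) - 10 = -28842 - 10 = -28852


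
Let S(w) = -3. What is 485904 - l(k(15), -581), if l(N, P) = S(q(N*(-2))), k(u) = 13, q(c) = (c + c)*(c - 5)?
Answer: 485907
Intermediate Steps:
q(c) = 2*c*(-5 + c) (q(c) = (2*c)*(-5 + c) = 2*c*(-5 + c))
l(N, P) = -3
485904 - l(k(15), -581) = 485904 - 1*(-3) = 485904 + 3 = 485907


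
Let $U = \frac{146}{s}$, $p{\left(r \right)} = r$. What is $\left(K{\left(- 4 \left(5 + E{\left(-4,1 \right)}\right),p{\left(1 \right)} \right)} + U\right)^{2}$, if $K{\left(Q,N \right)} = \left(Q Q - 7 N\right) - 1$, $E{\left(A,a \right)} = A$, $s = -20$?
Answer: $\frac{49}{100} \approx 0.49$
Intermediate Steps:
$U = - \frac{73}{10}$ ($U = \frac{146}{-20} = 146 \left(- \frac{1}{20}\right) = - \frac{73}{10} \approx -7.3$)
$K{\left(Q,N \right)} = -1 + Q^{2} - 7 N$ ($K{\left(Q,N \right)} = \left(Q^{2} - 7 N\right) - 1 = -1 + Q^{2} - 7 N$)
$\left(K{\left(- 4 \left(5 + E{\left(-4,1 \right)}\right),p{\left(1 \right)} \right)} + U\right)^{2} = \left(\left(-1 + \left(- 4 \left(5 - 4\right)\right)^{2} - 7\right) - \frac{73}{10}\right)^{2} = \left(\left(-1 + \left(\left(-4\right) 1\right)^{2} - 7\right) - \frac{73}{10}\right)^{2} = \left(\left(-1 + \left(-4\right)^{2} - 7\right) - \frac{73}{10}\right)^{2} = \left(\left(-1 + 16 - 7\right) - \frac{73}{10}\right)^{2} = \left(8 - \frac{73}{10}\right)^{2} = \left(\frac{7}{10}\right)^{2} = \frac{49}{100}$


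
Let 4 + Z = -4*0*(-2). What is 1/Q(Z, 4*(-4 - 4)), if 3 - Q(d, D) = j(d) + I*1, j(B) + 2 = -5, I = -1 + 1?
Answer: ⅒ ≈ 0.10000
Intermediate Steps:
I = 0
j(B) = -7 (j(B) = -2 - 5 = -7)
Z = -4 (Z = -4 - 4*0*(-2) = -4 + 0*(-2) = -4 + 0 = -4)
Q(d, D) = 10 (Q(d, D) = 3 - (-7 + 0*1) = 3 - (-7 + 0) = 3 - 1*(-7) = 3 + 7 = 10)
1/Q(Z, 4*(-4 - 4)) = 1/10 = ⅒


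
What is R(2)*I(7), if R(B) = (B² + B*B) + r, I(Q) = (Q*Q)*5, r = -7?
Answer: 245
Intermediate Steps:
I(Q) = 5*Q² (I(Q) = Q²*5 = 5*Q²)
R(B) = -7 + 2*B² (R(B) = (B² + B*B) - 7 = (B² + B²) - 7 = 2*B² - 7 = -7 + 2*B²)
R(2)*I(7) = (-7 + 2*2²)*(5*7²) = (-7 + 2*4)*(5*49) = (-7 + 8)*245 = 1*245 = 245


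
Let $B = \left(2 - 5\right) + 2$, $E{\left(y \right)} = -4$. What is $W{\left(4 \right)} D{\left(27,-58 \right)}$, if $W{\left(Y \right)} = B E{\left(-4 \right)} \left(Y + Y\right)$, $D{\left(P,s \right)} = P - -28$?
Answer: $1760$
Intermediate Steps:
$D{\left(P,s \right)} = 28 + P$ ($D{\left(P,s \right)} = P + 28 = 28 + P$)
$B = -1$ ($B = -3 + 2 = -1$)
$W{\left(Y \right)} = 8 Y$ ($W{\left(Y \right)} = - \left(-4\right) \left(Y + Y\right) = - \left(-4\right) 2 Y = - \left(-8\right) Y = 8 Y$)
$W{\left(4 \right)} D{\left(27,-58 \right)} = 8 \cdot 4 \left(28 + 27\right) = 32 \cdot 55 = 1760$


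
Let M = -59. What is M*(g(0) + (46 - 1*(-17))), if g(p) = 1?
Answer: -3776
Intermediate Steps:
M*(g(0) + (46 - 1*(-17))) = -59*(1 + (46 - 1*(-17))) = -59*(1 + (46 + 17)) = -59*(1 + 63) = -59*64 = -3776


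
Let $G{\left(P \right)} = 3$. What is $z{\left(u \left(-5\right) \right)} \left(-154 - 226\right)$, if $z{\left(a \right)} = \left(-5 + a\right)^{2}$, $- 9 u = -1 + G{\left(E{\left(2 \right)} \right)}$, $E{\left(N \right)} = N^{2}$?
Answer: $- \frac{465500}{81} \approx -5746.9$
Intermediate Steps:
$u = - \frac{2}{9}$ ($u = - \frac{-1 + 3}{9} = \left(- \frac{1}{9}\right) 2 = - \frac{2}{9} \approx -0.22222$)
$z{\left(u \left(-5\right) \right)} \left(-154 - 226\right) = \left(-5 - - \frac{10}{9}\right)^{2} \left(-154 - 226\right) = \left(-5 + \frac{10}{9}\right)^{2} \left(-380\right) = \left(- \frac{35}{9}\right)^{2} \left(-380\right) = \frac{1225}{81} \left(-380\right) = - \frac{465500}{81}$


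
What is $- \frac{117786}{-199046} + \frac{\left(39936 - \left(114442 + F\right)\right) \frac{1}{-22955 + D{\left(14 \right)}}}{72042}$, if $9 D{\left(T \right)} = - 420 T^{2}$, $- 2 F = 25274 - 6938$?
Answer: $\frac{68103237529442}{115081842117605} \approx 0.59178$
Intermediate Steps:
$F = -9168$ ($F = - \frac{25274 - 6938}{2} = \left(- \frac{1}{2}\right) 18336 = -9168$)
$D{\left(T \right)} = - \frac{140 T^{2}}{3}$ ($D{\left(T \right)} = \frac{\left(-420\right) T^{2}}{9} = - \frac{140 T^{2}}{3}$)
$- \frac{117786}{-199046} + \frac{\left(39936 - \left(114442 + F\right)\right) \frac{1}{-22955 + D{\left(14 \right)}}}{72042} = - \frac{117786}{-199046} + \frac{\left(39936 - 105274\right) \frac{1}{-22955 - \frac{140 \cdot 14^{2}}{3}}}{72042} = \left(-117786\right) \left(- \frac{1}{199046}\right) + \frac{39936 + \left(-114442 + 9168\right)}{-22955 - \frac{27440}{3}} \cdot \frac{1}{72042} = \frac{58893}{99523} + \frac{39936 - 105274}{-22955 - \frac{27440}{3}} \cdot \frac{1}{72042} = \frac{58893}{99523} + - \frac{65338}{- \frac{96305}{3}} \cdot \frac{1}{72042} = \frac{58893}{99523} + \left(-65338\right) \left(- \frac{3}{96305}\right) \frac{1}{72042} = \frac{58893}{99523} + \frac{196014}{96305} \cdot \frac{1}{72042} = \frac{58893}{99523} + \frac{32669}{1156334135} = \frac{68103237529442}{115081842117605}$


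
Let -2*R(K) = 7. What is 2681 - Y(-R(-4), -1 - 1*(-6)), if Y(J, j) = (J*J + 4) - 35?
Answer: 10799/4 ≈ 2699.8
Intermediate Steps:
R(K) = -7/2 (R(K) = -½*7 = -7/2)
Y(J, j) = -31 + J² (Y(J, j) = (J² + 4) - 35 = (4 + J²) - 35 = -31 + J²)
2681 - Y(-R(-4), -1 - 1*(-6)) = 2681 - (-31 + (-1*(-7/2))²) = 2681 - (-31 + (7/2)²) = 2681 - (-31 + 49/4) = 2681 - 1*(-75/4) = 2681 + 75/4 = 10799/4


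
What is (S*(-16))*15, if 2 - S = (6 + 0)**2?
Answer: 8160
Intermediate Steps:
S = -34 (S = 2 - (6 + 0)**2 = 2 - 1*6**2 = 2 - 1*36 = 2 - 36 = -34)
(S*(-16))*15 = -34*(-16)*15 = 544*15 = 8160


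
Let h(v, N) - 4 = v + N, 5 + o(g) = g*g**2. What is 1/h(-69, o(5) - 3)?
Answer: 1/52 ≈ 0.019231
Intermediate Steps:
o(g) = -5 + g**3 (o(g) = -5 + g*g**2 = -5 + g**3)
h(v, N) = 4 + N + v (h(v, N) = 4 + (v + N) = 4 + (N + v) = 4 + N + v)
1/h(-69, o(5) - 3) = 1/(4 + ((-5 + 5**3) - 3) - 69) = 1/(4 + ((-5 + 125) - 3) - 69) = 1/(4 + (120 - 3) - 69) = 1/(4 + 117 - 69) = 1/52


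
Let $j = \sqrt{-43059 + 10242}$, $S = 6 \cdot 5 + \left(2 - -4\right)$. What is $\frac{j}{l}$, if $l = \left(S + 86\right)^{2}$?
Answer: $\frac{i \sqrt{32817}}{14884} \approx 0.012171 i$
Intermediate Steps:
$S = 36$ ($S = 30 + \left(2 + 4\right) = 30 + 6 = 36$)
$l = 14884$ ($l = \left(36 + 86\right)^{2} = 122^{2} = 14884$)
$j = i \sqrt{32817}$ ($j = \sqrt{-32817} = i \sqrt{32817} \approx 181.15 i$)
$\frac{j}{l} = \frac{i \sqrt{32817}}{14884}$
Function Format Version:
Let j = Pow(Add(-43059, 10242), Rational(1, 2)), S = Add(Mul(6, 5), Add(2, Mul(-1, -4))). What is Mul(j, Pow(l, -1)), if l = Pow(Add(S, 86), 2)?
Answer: Mul(Rational(1, 14884), I, Pow(32817, Rational(1, 2))) ≈ Mul(0.012171, I)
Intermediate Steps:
S = 36 (S = Add(30, Add(2, 4)) = Add(30, 6) = 36)
l = 14884 (l = Pow(Add(36, 86), 2) = Pow(122, 2) = 14884)
j = Mul(I, Pow(32817, Rational(1, 2))) (j = Pow(-32817, Rational(1, 2)) = Mul(I, Pow(32817, Rational(1, 2))) ≈ Mul(181.15, I))
Mul(j, Pow(l, -1)) = Mul(Mul(I, Pow(32817, Rational(1, 2))), Pow(14884, -1)) = Mul(Mul(I, Pow(32817, Rational(1, 2))), Rational(1, 14884)) = Mul(Rational(1, 14884), I, Pow(32817, Rational(1, 2)))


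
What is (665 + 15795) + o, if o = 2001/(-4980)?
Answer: 27322933/1660 ≈ 16460.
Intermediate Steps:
o = -667/1660 (o = 2001*(-1/4980) = -667/1660 ≈ -0.40181)
(665 + 15795) + o = (665 + 15795) - 667/1660 = 16460 - 667/1660 = 27322933/1660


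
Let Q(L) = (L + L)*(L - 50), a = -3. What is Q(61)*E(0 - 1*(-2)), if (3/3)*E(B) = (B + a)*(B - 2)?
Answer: 0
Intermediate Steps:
E(B) = (-3 + B)*(-2 + B) (E(B) = (B - 3)*(B - 2) = (-3 + B)*(-2 + B))
Q(L) = 2*L*(-50 + L) (Q(L) = (2*L)*(-50 + L) = 2*L*(-50 + L))
Q(61)*E(0 - 1*(-2)) = (2*61*(-50 + 61))*(6 + (0 - 1*(-2))**2 - 5*(0 - 1*(-2))) = (2*61*11)*(6 + (0 + 2)**2 - 5*(0 + 2)) = 1342*(6 + 2**2 - 5*2) = 1342*(6 + 4 - 10) = 1342*0 = 0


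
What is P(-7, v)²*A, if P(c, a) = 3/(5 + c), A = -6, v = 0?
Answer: -27/2 ≈ -13.500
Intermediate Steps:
P(c, a) = 3/(5 + c)
P(-7, v)²*A = (3/(5 - 7))²*(-6) = (3/(-2))²*(-6) = (3*(-½))²*(-6) = (-3/2)²*(-6) = (9/4)*(-6) = -27/2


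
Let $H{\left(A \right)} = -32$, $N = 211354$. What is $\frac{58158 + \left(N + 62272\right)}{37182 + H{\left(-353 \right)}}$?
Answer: $\frac{165892}{18575} \approx 8.9309$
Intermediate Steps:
$\frac{58158 + \left(N + 62272\right)}{37182 + H{\left(-353 \right)}} = \frac{58158 + \left(211354 + 62272\right)}{37182 - 32} = \frac{58158 + 273626}{37150} = 331784 \cdot \frac{1}{37150} = \frac{165892}{18575}$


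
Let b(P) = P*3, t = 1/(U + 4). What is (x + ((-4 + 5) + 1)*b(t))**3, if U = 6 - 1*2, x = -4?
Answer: -2197/64 ≈ -34.328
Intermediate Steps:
U = 4 (U = 6 - 2 = 4)
t = 1/8 (t = 1/(4 + 4) = 1/8 ≈ 0.12500)
b(P) = 3*P
(x + ((-4 + 5) + 1)*b(t))**3 = (-4 + ((-4 + 5) + 1)*(3*(1/8)))**3 = (-4 + (1 + 1)*(3/8))**3 = (-4 + 2*(3/8))**3 = (-4 + 3/4)**3 = (-13/4)**3 = -2197/64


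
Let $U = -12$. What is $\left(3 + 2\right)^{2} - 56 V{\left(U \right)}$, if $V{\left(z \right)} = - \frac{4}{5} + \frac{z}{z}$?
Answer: $\frac{69}{5} \approx 13.8$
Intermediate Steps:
$V{\left(z \right)} = \frac{1}{5}$ ($V{\left(z \right)} = \left(-4\right) \frac{1}{5} + 1 = - \frac{4}{5} + 1 = \frac{1}{5}$)
$\left(3 + 2\right)^{2} - 56 V{\left(U \right)} = \left(3 + 2\right)^{2} - \frac{56}{5} = 5^{2} - \frac{56}{5} = 25 - \frac{56}{5} = \frac{69}{5}$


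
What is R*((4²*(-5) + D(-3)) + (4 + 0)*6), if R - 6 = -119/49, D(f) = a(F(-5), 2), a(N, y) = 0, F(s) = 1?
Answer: -200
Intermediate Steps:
D(f) = 0
R = 25/7 (R = 6 - 119/49 = 6 - 1*17/7 = 6 - 17/7 = 25/7 ≈ 3.5714)
R*((4²*(-5) + D(-3)) + (4 + 0)*6) = 25*((4²*(-5) + 0) + (4 + 0)*6)/7 = 25*((16*(-5) + 0) + 4*6)/7 = 25*((-80 + 0) + 24)/7 = 25*(-80 + 24)/7 = (25/7)*(-56) = -200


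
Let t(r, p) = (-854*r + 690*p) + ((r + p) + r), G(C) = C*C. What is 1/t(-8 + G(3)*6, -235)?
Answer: -1/201577 ≈ -4.9609e-6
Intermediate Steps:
G(C) = C²
t(r, p) = -852*r + 691*p (t(r, p) = (-854*r + 690*p) + ((p + r) + r) = (-854*r + 690*p) + (p + 2*r) = -852*r + 691*p)
1/t(-8 + G(3)*6, -235) = 1/(-852*(-8 + 3²*6) + 691*(-235)) = 1/(-852*(-8 + 9*6) - 162385) = 1/(-852*(-8 + 54) - 162385) = 1/(-852*46 - 162385) = 1/(-39192 - 162385) = 1/(-201577) = -1/201577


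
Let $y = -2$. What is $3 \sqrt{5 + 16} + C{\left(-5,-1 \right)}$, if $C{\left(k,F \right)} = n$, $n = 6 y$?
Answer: $-12 + 3 \sqrt{21} \approx 1.7477$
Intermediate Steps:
$n = -12$ ($n = 6 \left(-2\right) = -12$)
$C{\left(k,F \right)} = -12$
$3 \sqrt{5 + 16} + C{\left(-5,-1 \right)} = 3 \sqrt{5 + 16} - 12 = 3 \sqrt{21} - 12 = -12 + 3 \sqrt{21}$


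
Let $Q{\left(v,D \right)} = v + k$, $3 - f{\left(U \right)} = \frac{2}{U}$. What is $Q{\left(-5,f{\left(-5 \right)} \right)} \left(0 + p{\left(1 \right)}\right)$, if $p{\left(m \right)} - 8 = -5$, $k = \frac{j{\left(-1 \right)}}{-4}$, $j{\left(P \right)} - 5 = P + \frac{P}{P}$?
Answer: $- \frac{75}{4} \approx -18.75$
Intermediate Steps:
$j{\left(P \right)} = 6 + P$ ($j{\left(P \right)} = 5 + \left(P + \frac{P}{P}\right) = 5 + \left(P + 1\right) = 5 + \left(1 + P\right) = 6 + P$)
$k = - \frac{5}{4}$ ($k = \frac{6 - 1}{-4} = 5 \left(- \frac{1}{4}\right) = - \frac{5}{4} \approx -1.25$)
$f{\left(U \right)} = 3 - \frac{2}{U}$
$p{\left(m \right)} = 3$ ($p{\left(m \right)} = 8 - 5 = 3$)
$Q{\left(v,D \right)} = - \frac{5}{4} + v$ ($Q{\left(v,D \right)} = v - \frac{5}{4} = - \frac{5}{4} + v$)
$Q{\left(-5,f{\left(-5 \right)} \right)} \left(0 + p{\left(1 \right)}\right) = \left(- \frac{5}{4} - 5\right) \left(0 + 3\right) = \left(- \frac{25}{4}\right) 3 = - \frac{75}{4}$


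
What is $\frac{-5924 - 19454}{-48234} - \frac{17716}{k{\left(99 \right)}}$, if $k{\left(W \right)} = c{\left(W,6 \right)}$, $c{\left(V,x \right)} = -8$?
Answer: $\frac{106839571}{48234} \approx 2215.0$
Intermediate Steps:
$k{\left(W \right)} = -8$
$\frac{-5924 - 19454}{-48234} - \frac{17716}{k{\left(99 \right)}} = \frac{-5924 - 19454}{-48234} - \frac{17716}{-8} = \left(-5924 - 19454\right) \left(- \frac{1}{48234}\right) - - \frac{4429}{2} = \left(-25378\right) \left(- \frac{1}{48234}\right) + \frac{4429}{2} = \frac{12689}{24117} + \frac{4429}{2} = \frac{106839571}{48234}$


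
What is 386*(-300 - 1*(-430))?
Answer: 50180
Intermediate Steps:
386*(-300 - 1*(-430)) = 386*(-300 + 430) = 386*130 = 50180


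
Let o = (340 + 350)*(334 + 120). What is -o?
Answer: -313260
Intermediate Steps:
o = 313260 (o = 690*454 = 313260)
-o = -1*313260 = -313260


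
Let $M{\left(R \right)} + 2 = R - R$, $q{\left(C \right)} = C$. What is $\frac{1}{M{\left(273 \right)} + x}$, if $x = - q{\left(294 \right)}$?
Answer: $- \frac{1}{296} \approx -0.0033784$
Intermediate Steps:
$M{\left(R \right)} = -2$ ($M{\left(R \right)} = -2 + \left(R - R\right) = -2 + 0 = -2$)
$x = -294$ ($x = \left(-1\right) 294 = -294$)
$\frac{1}{M{\left(273 \right)} + x} = \frac{1}{-2 - 294} = \frac{1}{-296} = - \frac{1}{296}$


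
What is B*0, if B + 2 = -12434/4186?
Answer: 0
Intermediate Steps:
B = -10403/2093 (B = -2 - 12434/4186 = -2 - 12434*1/4186 = -2 - 6217/2093 = -10403/2093 ≈ -4.9704)
B*0 = -10403/2093*0 = 0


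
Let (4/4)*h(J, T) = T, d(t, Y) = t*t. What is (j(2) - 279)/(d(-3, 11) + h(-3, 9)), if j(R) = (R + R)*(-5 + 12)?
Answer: -251/18 ≈ -13.944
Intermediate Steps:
d(t, Y) = t²
j(R) = 14*R (j(R) = (2*R)*7 = 14*R)
h(J, T) = T
(j(2) - 279)/(d(-3, 11) + h(-3, 9)) = (14*2 - 279)/((-3)² + 9) = (28 - 279)/(9 + 9) = -251/18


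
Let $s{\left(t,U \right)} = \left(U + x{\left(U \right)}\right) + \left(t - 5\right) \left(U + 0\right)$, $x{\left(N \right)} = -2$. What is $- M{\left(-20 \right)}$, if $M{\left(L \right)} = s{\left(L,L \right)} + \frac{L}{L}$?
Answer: $-479$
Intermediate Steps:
$s{\left(t,U \right)} = -2 + U + U \left(-5 + t\right)$ ($s{\left(t,U \right)} = \left(U - 2\right) + \left(t - 5\right) \left(U + 0\right) = \left(-2 + U\right) + \left(-5 + t\right) U = \left(-2 + U\right) + U \left(-5 + t\right) = -2 + U + U \left(-5 + t\right)$)
$M{\left(L \right)} = -1 + L^{2} - 4 L$ ($M{\left(L \right)} = \left(-2 - 4 L + L L\right) + \frac{L}{L} = \left(-2 - 4 L + L^{2}\right) + 1 = \left(-2 + L^{2} - 4 L\right) + 1 = -1 + L^{2} - 4 L$)
$- M{\left(-20 \right)} = - (-1 + \left(-20\right)^{2} - -80) = - (-1 + 400 + 80) = \left(-1\right) 479 = -479$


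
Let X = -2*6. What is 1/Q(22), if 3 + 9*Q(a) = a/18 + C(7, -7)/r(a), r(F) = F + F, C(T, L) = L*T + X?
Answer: -3564/1253 ≈ -2.8444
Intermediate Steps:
X = -12
C(T, L) = -12 + L*T (C(T, L) = L*T - 12 = -12 + L*T)
r(F) = 2*F
Q(a) = -⅓ - 61/(18*a) + a/162 (Q(a) = -⅓ + (a/18 + (-12 - 7*7)/((2*a)))/9 = -⅓ + (a*(1/18) + (-12 - 49)*(1/(2*a)))/9 = -⅓ + (a/18 - 61/(2*a))/9 = -⅓ + (-61/(2*a) + a/18)/9 = -⅓ + (-61/(18*a) + a/162) = -⅓ - 61/(18*a) + a/162)
1/Q(22) = 1/((1/162)*(-549 + 22*(-54 + 22))/22) = 1/((1/162)*(1/22)*(-549 + 22*(-32))) = 1/((1/162)*(1/22)*(-549 - 704)) = 1/((1/162)*(1/22)*(-1253)) = 1/(-1253/3564) = -3564/1253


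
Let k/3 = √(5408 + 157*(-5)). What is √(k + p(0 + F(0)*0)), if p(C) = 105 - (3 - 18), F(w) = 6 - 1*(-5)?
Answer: √(120 + 3*√4623) ≈ 17.999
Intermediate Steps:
F(w) = 11 (F(w) = 6 + 5 = 11)
k = 3*√4623 (k = 3*√(5408 + 157*(-5)) = 3*√(5408 - 785) = 3*√4623 ≈ 203.98)
p(C) = 120 (p(C) = 105 - 1*(-15) = 105 + 15 = 120)
√(k + p(0 + F(0)*0)) = √(3*√4623 + 120) = √(120 + 3*√4623)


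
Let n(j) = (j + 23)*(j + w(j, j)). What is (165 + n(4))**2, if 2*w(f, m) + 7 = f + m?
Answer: 328329/4 ≈ 82082.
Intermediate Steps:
w(f, m) = -7/2 + f/2 + m/2 (w(f, m) = -7/2 + (f + m)/2 = -7/2 + (f/2 + m/2) = -7/2 + f/2 + m/2)
n(j) = (23 + j)*(-7/2 + 2*j) (n(j) = (j + 23)*(j + (-7/2 + j/2 + j/2)) = (23 + j)*(j + (-7/2 + j)) = (23 + j)*(-7/2 + 2*j))
(165 + n(4))**2 = (165 + (-161/2 + 2*4**2 + (85/2)*4))**2 = (165 + (-161/2 + 2*16 + 170))**2 = (165 + (-161/2 + 32 + 170))**2 = (165 + 243/2)**2 = (573/2)**2 = 328329/4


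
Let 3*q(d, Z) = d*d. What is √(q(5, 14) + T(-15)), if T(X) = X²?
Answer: 10*√21/3 ≈ 15.275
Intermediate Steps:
q(d, Z) = d²/3 (q(d, Z) = (d*d)/3 = d²/3)
√(q(5, 14) + T(-15)) = √((⅓)*5² + (-15)²) = √((⅓)*25 + 225) = √(25/3 + 225) = √(700/3) = 10*√21/3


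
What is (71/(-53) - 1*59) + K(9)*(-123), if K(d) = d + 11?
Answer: -133578/53 ≈ -2520.3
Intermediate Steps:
K(d) = 11 + d
(71/(-53) - 1*59) + K(9)*(-123) = (71/(-53) - 1*59) + (11 + 9)*(-123) = (71*(-1/53) - 59) + 20*(-123) = (-71/53 - 59) - 2460 = -3198/53 - 2460 = -133578/53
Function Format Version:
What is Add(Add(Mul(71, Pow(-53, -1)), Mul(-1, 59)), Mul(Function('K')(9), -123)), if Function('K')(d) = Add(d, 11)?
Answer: Rational(-133578, 53) ≈ -2520.3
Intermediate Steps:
Function('K')(d) = Add(11, d)
Add(Add(Mul(71, Pow(-53, -1)), Mul(-1, 59)), Mul(Function('K')(9), -123)) = Add(Add(Mul(71, Pow(-53, -1)), Mul(-1, 59)), Mul(Add(11, 9), -123)) = Add(Add(Mul(71, Rational(-1, 53)), -59), Mul(20, -123)) = Add(Add(Rational(-71, 53), -59), -2460) = Add(Rational(-3198, 53), -2460) = Rational(-133578, 53)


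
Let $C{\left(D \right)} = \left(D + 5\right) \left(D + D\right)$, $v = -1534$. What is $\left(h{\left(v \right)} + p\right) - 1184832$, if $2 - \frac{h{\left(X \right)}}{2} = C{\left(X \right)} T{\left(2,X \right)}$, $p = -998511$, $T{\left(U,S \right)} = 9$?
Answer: $-86620835$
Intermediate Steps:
$C{\left(D \right)} = 2 D \left(5 + D\right)$ ($C{\left(D \right)} = \left(5 + D\right) 2 D = 2 D \left(5 + D\right)$)
$h{\left(X \right)} = 4 - 36 X \left(5 + X\right)$ ($h{\left(X \right)} = 4 - 2 \cdot 2 X \left(5 + X\right) 9 = 4 - 2 \cdot 18 X \left(5 + X\right) = 4 - 36 X \left(5 + X\right)$)
$\left(h{\left(v \right)} + p\right) - 1184832 = \left(\left(4 - - 55224 \left(5 - 1534\right)\right) - 998511\right) - 1184832 = \left(\left(4 - \left(-55224\right) \left(-1529\right)\right) - 998511\right) - 1184832 = \left(\left(4 - 84437496\right) - 998511\right) - 1184832 = \left(-84437492 - 998511\right) - 1184832 = -85436003 - 1184832 = -86620835$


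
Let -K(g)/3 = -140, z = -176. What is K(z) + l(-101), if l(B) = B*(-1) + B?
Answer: 420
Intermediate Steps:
K(g) = 420 (K(g) = -3*(-140) = 420)
l(B) = 0 (l(B) = -B + B = 0)
K(z) + l(-101) = 420 + 0 = 420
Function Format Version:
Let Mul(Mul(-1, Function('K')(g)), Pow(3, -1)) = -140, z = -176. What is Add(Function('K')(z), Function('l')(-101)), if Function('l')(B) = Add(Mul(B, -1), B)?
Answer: 420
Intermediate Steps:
Function('K')(g) = 420 (Function('K')(g) = Mul(-3, -140) = 420)
Function('l')(B) = 0 (Function('l')(B) = Add(Mul(-1, B), B) = 0)
Add(Function('K')(z), Function('l')(-101)) = Add(420, 0) = 420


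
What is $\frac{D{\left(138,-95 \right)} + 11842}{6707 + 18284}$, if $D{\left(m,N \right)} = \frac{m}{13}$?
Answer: $\frac{154084}{324883} \approx 0.47428$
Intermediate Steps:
$D{\left(m,N \right)} = \frac{m}{13}$ ($D{\left(m,N \right)} = m \frac{1}{13} = \frac{m}{13}$)
$\frac{D{\left(138,-95 \right)} + 11842}{6707 + 18284} = \frac{\frac{1}{13} \cdot 138 + 11842}{6707 + 18284} = \frac{\frac{138}{13} + 11842}{24991} = \frac{154084}{13} \cdot \frac{1}{24991} = \frac{154084}{324883}$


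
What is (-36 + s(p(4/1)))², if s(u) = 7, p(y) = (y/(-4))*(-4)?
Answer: 841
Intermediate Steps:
p(y) = y (p(y) = (y*(-¼))*(-4) = -y/4*(-4) = y)
(-36 + s(p(4/1)))² = (-36 + 7)² = (-29)² = 841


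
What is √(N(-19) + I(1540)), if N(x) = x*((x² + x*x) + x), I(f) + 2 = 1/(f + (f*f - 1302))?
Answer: I*√75152597438669758/2371838 ≈ 115.58*I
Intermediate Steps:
I(f) = -2 + 1/(-1302 + f + f²) (I(f) = -2 + 1/(f + (f*f - 1302)) = -2 + 1/(f + (f² - 1302)) = -2 + 1/(f + (-1302 + f²)) = -2 + 1/(-1302 + f + f²))
N(x) = x*(x + 2*x²) (N(x) = x*((x² + x²) + x) = x*(2*x² + x) = x*(x + 2*x²))
√(N(-19) + I(1540)) = √((-19)²*(1 + 2*(-19)) + (2605 - 2*1540 - 2*1540²)/(-1302 + 1540 + 1540²)) = √(361*(1 - 38) + (2605 - 3080 - 2*2371600)/(-1302 + 1540 + 2371600)) = √(361*(-37) + (2605 - 3080 - 4743200)/2371838) = √(-13357 + (1/2371838)*(-4743675)) = √(-13357 - 4743675/2371838) = √(-31685383841/2371838) = I*√75152597438669758/2371838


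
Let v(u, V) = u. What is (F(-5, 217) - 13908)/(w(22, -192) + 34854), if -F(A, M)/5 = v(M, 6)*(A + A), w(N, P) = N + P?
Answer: -1529/17342 ≈ -0.088167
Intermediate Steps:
F(A, M) = -10*A*M (F(A, M) = -5*M*(A + A) = -5*M*2*A = -10*A*M)
(F(-5, 217) - 13908)/(w(22, -192) + 34854) = (-10*(-5)*217 - 13908)/((22 - 192) + 34854) = (10850 - 13908)/(-170 + 34854) = -3058/34684 = -3058*1/34684 = -1529/17342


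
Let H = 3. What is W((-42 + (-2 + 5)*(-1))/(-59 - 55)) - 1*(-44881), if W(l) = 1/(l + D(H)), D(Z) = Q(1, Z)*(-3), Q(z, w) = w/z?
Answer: 14676049/327 ≈ 44881.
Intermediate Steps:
D(Z) = -3*Z (D(Z) = (Z/1)*(-3) = (Z*1)*(-3) = Z*(-3) = -3*Z)
W(l) = 1/(-9 + l) (W(l) = 1/(l - 3*3) = 1/(l - 9) = 1/(-9 + l))
W((-42 + (-2 + 5)*(-1))/(-59 - 55)) - 1*(-44881) = 1/(-9 + (-42 + (-2 + 5)*(-1))/(-59 - 55)) - 1*(-44881) = 1/(-9 + (-42 + 3*(-1))/(-114)) + 44881 = 1/(-9 + (-42 - 3)*(-1/114)) + 44881 = 1/(-9 - 45*(-1/114)) + 44881 = 1/(-9 + 15/38) + 44881 = 1/(-327/38) + 44881 = -38/327 + 44881 = 14676049/327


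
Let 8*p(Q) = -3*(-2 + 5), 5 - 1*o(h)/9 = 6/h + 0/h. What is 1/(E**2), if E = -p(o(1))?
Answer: 64/81 ≈ 0.79012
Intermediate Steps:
o(h) = 45 - 54/h (o(h) = 45 - 9*(6/h + 0/h) = 45 - 9*(6/h + 0) = 45 - 54/h)
p(Q) = -9/8 (p(Q) = (-3*(-2 + 5))/8 = (-3*3)/8 = (1/8)*(-9) = -9/8)
E = 9/8 (E = -1*(-9/8) = 9/8 ≈ 1.1250)
1/(E**2) = 1/((9/8)**2) = 1/(81/64) = 64/81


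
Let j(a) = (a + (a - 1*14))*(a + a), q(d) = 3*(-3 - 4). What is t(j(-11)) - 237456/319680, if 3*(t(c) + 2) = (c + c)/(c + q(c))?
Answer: -1174153/570540 ≈ -2.0580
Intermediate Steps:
q(d) = -21 (q(d) = 3*(-7) = -21)
j(a) = 2*a*(-14 + 2*a) (j(a) = (a + (a - 14))*(2*a) = (a + (-14 + a))*(2*a) = (-14 + 2*a)*(2*a) = 2*a*(-14 + 2*a))
t(c) = -2 + 2*c/(3*(-21 + c)) (t(c) = -2 + ((c + c)/(c - 21))/3 = -2 + ((2*c)/(-21 + c))/3 = -2 + (2*c/(-21 + c))/3 = -2 + 2*c/(3*(-21 + c)))
t(j(-11)) - 237456/319680 = 2*(63 - 8*(-11)*(-7 - 11))/(3*(-21 + 4*(-11)*(-7 - 11))) - 237456/319680 = 2*(63 - 8*(-11)*(-18))/(3*(-21 + 4*(-11)*(-18))) - 237456*1/319680 = 2*(63 - 2*792)/(3*(-21 + 792)) - 1649/2220 = (⅔)*(63 - 1584)/771 - 1649/2220 = (⅔)*(1/771)*(-1521) - 1649/2220 = -338/257 - 1649/2220 = -1174153/570540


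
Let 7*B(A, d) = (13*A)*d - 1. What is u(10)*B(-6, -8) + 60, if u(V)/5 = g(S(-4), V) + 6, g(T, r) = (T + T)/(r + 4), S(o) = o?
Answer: 17330/7 ≈ 2475.7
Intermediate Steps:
g(T, r) = 2*T/(4 + r) (g(T, r) = (2*T)/(4 + r) = 2*T/(4 + r))
B(A, d) = -1/7 + 13*A*d/7 (B(A, d) = ((13*A)*d - 1)/7 = (13*A*d - 1)/7 = (-1 + 13*A*d)/7 = -1/7 + 13*A*d/7)
u(V) = 30 - 40/(4 + V) (u(V) = 5*(2*(-4)/(4 + V) + 6) = 5*(-8/(4 + V) + 6) = 5*(6 - 8/(4 + V)) = 30 - 40/(4 + V))
u(10)*B(-6, -8) + 60 = (10*(8 + 3*10)/(4 + 10))*(-1/7 + (13/7)*(-6)*(-8)) + 60 = (10*(8 + 30)/14)*(-1/7 + 624/7) + 60 = (10*(1/14)*38)*89 + 60 = (190/7)*89 + 60 = 16910/7 + 60 = 17330/7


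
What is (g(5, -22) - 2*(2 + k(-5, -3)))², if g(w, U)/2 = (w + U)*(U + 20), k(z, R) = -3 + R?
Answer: 5776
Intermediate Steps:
g(w, U) = 2*(20 + U)*(U + w) (g(w, U) = 2*((w + U)*(U + 20)) = 2*((U + w)*(20 + U)) = 2*((20 + U)*(U + w)) = 2*(20 + U)*(U + w))
(g(5, -22) - 2*(2 + k(-5, -3)))² = ((2*(-22)² + 40*(-22) + 40*5 + 2*(-22)*5) - 2*(2 + (-3 - 3)))² = ((2*484 - 880 + 200 - 220) - 2*(2 - 6))² = ((968 - 880 + 200 - 220) - 2*(-4))² = (68 + 8)² = 76² = 5776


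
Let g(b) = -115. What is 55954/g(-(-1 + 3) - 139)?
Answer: -55954/115 ≈ -486.56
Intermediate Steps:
55954/g(-(-1 + 3) - 139) = 55954/(-115) = 55954*(-1/115) = -55954/115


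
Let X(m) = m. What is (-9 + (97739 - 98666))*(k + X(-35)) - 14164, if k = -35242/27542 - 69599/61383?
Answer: 74383164260/3566689 ≈ 20855.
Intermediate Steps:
k = -25823768/10700067 (k = -35242*1/27542 - 69599*1/61383 = -17621/13771 - 881/777 = -25823768/10700067 ≈ -2.4134)
(-9 + (97739 - 98666))*(k + X(-35)) - 14164 = (-9 + (97739 - 98666))*(-25823768/10700067 - 35) - 14164 = (-9 - 927)*(-400326113/10700067) - 14164 = -936*(-400326113/10700067) - 14164 = 124901747256/3566689 - 14164 = 74383164260/3566689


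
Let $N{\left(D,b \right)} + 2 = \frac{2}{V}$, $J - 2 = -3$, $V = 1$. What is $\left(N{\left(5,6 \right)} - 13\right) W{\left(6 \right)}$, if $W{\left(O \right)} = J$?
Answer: $13$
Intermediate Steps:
$J = -1$ ($J = 2 - 3 = -1$)
$N{\left(D,b \right)} = 0$ ($N{\left(D,b \right)} = -2 + \frac{2}{1} = -2 + 2 \cdot 1 = -2 + 2 = 0$)
$W{\left(O \right)} = -1$
$\left(N{\left(5,6 \right)} - 13\right) W{\left(6 \right)} = \left(0 - 13\right) \left(-1\right) = \left(-13\right) \left(-1\right) = 13$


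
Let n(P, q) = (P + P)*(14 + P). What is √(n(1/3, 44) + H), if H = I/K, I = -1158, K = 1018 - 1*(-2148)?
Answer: √207257441/4749 ≈ 3.0315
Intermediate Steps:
K = 3166 (K = 1018 + 2148 = 3166)
n(P, q) = 2*P*(14 + P) (n(P, q) = (2*P)*(14 + P) = 2*P*(14 + P))
H = -579/1583 (H = -1158/3166 = -1158*1/3166 = -579/1583 ≈ -0.36576)
√(n(1/3, 44) + H) = √(2*(14 + 1/3)/3 - 579/1583) = √(2*(⅓)*(14 + ⅓) - 579/1583) = √(2*(⅓)*(43/3) - 579/1583) = √(86/9 - 579/1583) = √(130927/14247) = √207257441/4749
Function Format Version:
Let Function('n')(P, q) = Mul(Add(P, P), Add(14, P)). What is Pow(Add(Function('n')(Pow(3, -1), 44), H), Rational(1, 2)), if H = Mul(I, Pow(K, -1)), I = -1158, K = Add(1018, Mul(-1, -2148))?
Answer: Mul(Rational(1, 4749), Pow(207257441, Rational(1, 2))) ≈ 3.0315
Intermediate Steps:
K = 3166 (K = Add(1018, 2148) = 3166)
Function('n')(P, q) = Mul(2, P, Add(14, P)) (Function('n')(P, q) = Mul(Mul(2, P), Add(14, P)) = Mul(2, P, Add(14, P)))
H = Rational(-579, 1583) (H = Mul(-1158, Pow(3166, -1)) = Mul(-1158, Rational(1, 3166)) = Rational(-579, 1583) ≈ -0.36576)
Pow(Add(Function('n')(Pow(3, -1), 44), H), Rational(1, 2)) = Pow(Add(Mul(2, Pow(3, -1), Add(14, Pow(3, -1))), Rational(-579, 1583)), Rational(1, 2)) = Pow(Add(Mul(2, Rational(1, 3), Add(14, Rational(1, 3))), Rational(-579, 1583)), Rational(1, 2)) = Pow(Add(Mul(2, Rational(1, 3), Rational(43, 3)), Rational(-579, 1583)), Rational(1, 2)) = Pow(Add(Rational(86, 9), Rational(-579, 1583)), Rational(1, 2)) = Pow(Rational(130927, 14247), Rational(1, 2)) = Mul(Rational(1, 4749), Pow(207257441, Rational(1, 2)))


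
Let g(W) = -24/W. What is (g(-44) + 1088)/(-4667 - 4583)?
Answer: -5987/50875 ≈ -0.11768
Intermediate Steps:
(g(-44) + 1088)/(-4667 - 4583) = (-24/(-44) + 1088)/(-4667 - 4583) = (-24*(-1/44) + 1088)/(-9250) = (6/11 + 1088)*(-1/9250) = (11974/11)*(-1/9250) = -5987/50875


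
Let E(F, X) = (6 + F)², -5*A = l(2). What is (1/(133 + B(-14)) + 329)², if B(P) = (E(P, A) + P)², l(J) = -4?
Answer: 750402922564/6932689 ≈ 1.0824e+5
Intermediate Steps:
A = ⅘ (A = -⅕*(-4) = ⅘ ≈ 0.80000)
B(P) = (P + (6 + P)²)² (B(P) = ((6 + P)² + P)² = (P + (6 + P)²)²)
(1/(133 + B(-14)) + 329)² = (1/(133 + (-14 + (6 - 14)²)²) + 329)² = (1/(133 + (-14 + (-8)²)²) + 329)² = (1/(133 + (-14 + 64)²) + 329)² = (1/(133 + 50²) + 329)² = (1/(133 + 2500) + 329)² = (1/2633 + 329)² = (866258/2633)² = 750402922564/6932689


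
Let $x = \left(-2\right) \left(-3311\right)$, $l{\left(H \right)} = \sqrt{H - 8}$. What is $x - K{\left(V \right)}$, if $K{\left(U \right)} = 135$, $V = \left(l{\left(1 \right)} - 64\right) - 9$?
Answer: $6487$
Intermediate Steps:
$l{\left(H \right)} = \sqrt{-8 + H}$
$V = -73 + i \sqrt{7}$ ($V = \left(\sqrt{-8 + 1} - 64\right) - 9 = \left(\sqrt{-7} - 64\right) - 9 = \left(i \sqrt{7} - 64\right) - 9 = \left(-64 + i \sqrt{7}\right) - 9 = -73 + i \sqrt{7} \approx -73.0 + 2.6458 i$)
$x = 6622$
$x - K{\left(V \right)} = 6622 - 135 = 6487$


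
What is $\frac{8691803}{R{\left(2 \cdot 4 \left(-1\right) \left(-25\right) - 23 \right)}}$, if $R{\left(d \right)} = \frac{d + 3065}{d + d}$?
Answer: $\frac{1538449131}{1621} \approx 9.4907 \cdot 10^{5}$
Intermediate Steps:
$R{\left(d \right)} = \frac{3065 + d}{2 d}$
$\frac{8691803}{R{\left(2 \cdot 4 \left(-1\right) \left(-25\right) - 23 \right)}} = \frac{8691803}{\frac{1}{2} \frac{1}{2 \cdot 4 \left(-1\right) \left(-25\right) - 23} \left(3065 - \left(23 - 2 \cdot 4 \left(-1\right) \left(-25\right)\right)\right)} = \frac{8691803}{\frac{1}{2} \frac{1}{8 \left(-1\right) \left(-25\right) - 23} \left(3065 - \left(23 - 8 \left(-1\right) \left(-25\right)\right)\right)} = \frac{8691803}{\frac{1}{2} \frac{1}{\left(-8\right) \left(-25\right) - 23} \left(3065 - -177\right)} = \frac{8691803}{\frac{1}{2} \frac{1}{200 - 23} \left(3065 + \left(200 - 23\right)\right)} = \frac{8691803}{\frac{1}{2} \cdot \frac{1}{177} \left(3065 + 177\right)} = \frac{8691803}{\frac{1}{2} \cdot \frac{1}{177} \cdot 3242} = \frac{8691803}{\frac{1621}{177}} = 8691803 \cdot \frac{177}{1621} = \frac{1538449131}{1621}$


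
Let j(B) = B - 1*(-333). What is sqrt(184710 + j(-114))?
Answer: sqrt(184929) ≈ 430.03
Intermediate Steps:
j(B) = 333 + B (j(B) = B + 333 = 333 + B)
sqrt(184710 + j(-114)) = sqrt(184710 + (333 - 114)) = sqrt(184710 + 219) = sqrt(184929)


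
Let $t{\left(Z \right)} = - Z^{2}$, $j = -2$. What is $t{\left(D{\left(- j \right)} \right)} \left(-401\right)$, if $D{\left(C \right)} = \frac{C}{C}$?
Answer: $401$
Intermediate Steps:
$D{\left(C \right)} = 1$
$t{\left(D{\left(- j \right)} \right)} \left(-401\right) = - 1^{2} \left(-401\right) = \left(-1\right) 1 \left(-401\right) = \left(-1\right) \left(-401\right) = 401$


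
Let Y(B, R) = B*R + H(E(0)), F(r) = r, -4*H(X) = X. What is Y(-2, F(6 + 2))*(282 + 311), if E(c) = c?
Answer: -9488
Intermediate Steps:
H(X) = -X/4
Y(B, R) = B*R (Y(B, R) = B*R - 1/4*0 = B*R + 0 = B*R)
Y(-2, F(6 + 2))*(282 + 311) = (-2*(6 + 2))*(282 + 311) = -2*8*593 = -16*593 = -9488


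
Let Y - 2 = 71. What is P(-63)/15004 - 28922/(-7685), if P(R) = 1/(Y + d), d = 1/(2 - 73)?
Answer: 2248707100851/597514344680 ≈ 3.7634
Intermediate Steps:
Y = 73 (Y = 2 + 71 = 73)
d = -1/71 (d = 1/(-71) = -1/71 ≈ -0.014085)
P(R) = 71/5182 (P(R) = 1/(73 - 1/71) = 1/(5182/71) = 71/5182)
P(-63)/15004 - 28922/(-7685) = (71/5182)/15004 - 28922/(-7685) = (71/5182)*(1/15004) - 28922*(-1/7685) = 71/77750728 + 28922/7685 = 2248707100851/597514344680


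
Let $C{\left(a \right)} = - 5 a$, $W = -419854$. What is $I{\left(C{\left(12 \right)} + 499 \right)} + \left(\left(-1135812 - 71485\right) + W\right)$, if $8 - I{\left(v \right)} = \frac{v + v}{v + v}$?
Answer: $-1627144$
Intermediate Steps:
$I{\left(v \right)} = 7$ ($I{\left(v \right)} = 8 - \frac{v + v}{v + v} = 8 - \frac{2 v}{2 v} = 8 - 2 v \frac{1}{2 v} = 8 - 1 = 7$)
$I{\left(C{\left(12 \right)} + 499 \right)} + \left(\left(-1135812 - 71485\right) + W\right) = 7 - 1627151 = -1627144$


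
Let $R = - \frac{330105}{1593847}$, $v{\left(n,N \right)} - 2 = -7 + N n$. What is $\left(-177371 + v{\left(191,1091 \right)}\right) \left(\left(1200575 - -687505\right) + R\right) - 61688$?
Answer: $\frac{93303567953639539}{1593847} \approx 5.854 \cdot 10^{10}$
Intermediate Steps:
$v{\left(n,N \right)} = -5 + N n$ ($v{\left(n,N \right)} = 2 + \left(-7 + N n\right) = -5 + N n$)
$R = - \frac{330105}{1593847}$ ($R = \left(-330105\right) \frac{1}{1593847} = - \frac{330105}{1593847} \approx -0.20711$)
$\left(-177371 + v{\left(191,1091 \right)}\right) \left(\left(1200575 - -687505\right) + R\right) - 61688 = \left(-177371 + \left(-5 + 1091 \cdot 191\right)\right) \left(\left(1200575 - -687505\right) - \frac{330105}{1593847}\right) - 61688 = \left(-177371 + \left(-5 + 208381\right)\right) \left(\left(1200575 + 687505\right) - \frac{330105}{1593847}\right) - 61688 = \left(-177371 + 208376\right) \left(1888080 - \frac{330105}{1593847}\right) - 61688 = 31005 \cdot \frac{3009310313655}{1593847} - 61688 = \frac{93303666274873275}{1593847} - 61688 = \frac{93303567953639539}{1593847}$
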